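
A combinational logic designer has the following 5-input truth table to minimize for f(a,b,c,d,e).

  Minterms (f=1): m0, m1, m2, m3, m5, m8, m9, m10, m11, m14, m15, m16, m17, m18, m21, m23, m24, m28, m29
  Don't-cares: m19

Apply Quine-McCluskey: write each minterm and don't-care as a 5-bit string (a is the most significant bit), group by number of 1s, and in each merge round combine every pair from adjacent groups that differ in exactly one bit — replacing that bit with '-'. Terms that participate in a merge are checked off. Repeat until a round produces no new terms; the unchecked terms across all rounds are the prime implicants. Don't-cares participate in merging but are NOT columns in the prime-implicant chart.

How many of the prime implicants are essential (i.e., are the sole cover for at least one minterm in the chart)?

Round 0: 00000✓ 00001✓ 00010✓ 00011✓ 00101✓ 01000✓ 01001✓ 01010✓ 01011✓ 01110✓ 01111✓ 10000✓ 10001✓ 10010✓ 10011✓ 10101✓ 10111✓ 11000✓ 11100✓ 11101✓
Round 1: -0000✓ -0001✓ -0010✓ -0011✓ -0101✓ -1000✓ 0-000✓ 0-001✓ 0-010✓ 0-011✓ 00-01✓ 000-0✓ 000-1✓ 0000-✓ 0001-✓ 01-10✓ 01-11✓ 010-0✓ 010-1✓ 0100-✓ 0101-✓ 0111-✓ 1-000✓ 1-101 10-01✓ 10-11✓ 100-0✓ 100-1✓ 1000-✓ 1001-✓ 101-1✓ 11-00 1110-
Round 2: --000 -0-01 -00-0✓ -00-1✓ -000-✓ -001-✓ 0-0-0✓ 0-0-1✓ 0-00-✓ 0-01-✓ 000--✓ 01-1- 010--✓ 10--1 100--✓
Round 3: -00-- 0-0--
PIs = {--000, -0-01, -00--, 0-0--, 01-1-, 1-101, 10--1, 11-00, 1110-}
Coverage chart:
  m0: --000,-00--,0-0--
  m1: -0-01,-00--,0-0--
  m2: -00--,0-0--
  m3: -00--,0-0--
  m5: -0-01 ←essential
  m8: --000,0-0--
  m9: 0-0-- ←essential
  m10: 0-0--,01-1-
  m11: 0-0--,01-1-
  m14: 01-1- ←essential
  m15: 01-1- ←essential
  m16: --000,-00--
  m17: -0-01,-00--,10--1
  m18: -00-- ←essential
  m21: -0-01,1-101,10--1
  m23: 10--1 ←essential
  m24: --000,11-00
  m28: 11-00,1110-
  m29: 1-101,1110-
Essential: -0-01, -00--, 0-0--, 01-1-, 10--1

5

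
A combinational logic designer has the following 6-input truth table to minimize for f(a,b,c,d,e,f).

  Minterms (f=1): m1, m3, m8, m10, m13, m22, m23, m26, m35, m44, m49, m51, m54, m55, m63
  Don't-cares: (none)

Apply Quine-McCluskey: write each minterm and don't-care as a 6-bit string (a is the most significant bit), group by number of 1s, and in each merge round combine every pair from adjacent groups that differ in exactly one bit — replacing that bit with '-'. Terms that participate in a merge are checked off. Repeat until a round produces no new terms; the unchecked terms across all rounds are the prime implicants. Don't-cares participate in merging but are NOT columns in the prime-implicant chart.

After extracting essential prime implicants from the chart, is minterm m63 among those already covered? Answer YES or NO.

YES

[col 0] 000001*, 000011*, 001000*, 001010*, 001101, 010110*, 010111*, 011010*, 100011*, 101100, 110001*, 110011*, 110110*, 110111*, 111111*
[col 1] -00011, -10110*, -10111*, 0-1010, 0000-1, 0010-0, 01011-*, 1-0011, 11-111, 110-11, 1100-1, 11011-*
[col 2] -1011-
Prime implicants: -00011, -1011-, 0-1010, 0000-1, 0010-0, 001101, 1-0011, 101100, 11-111, 110-11, 1100-1
PI chart (minterm → PIs covering it):
  1 | 0000-1  (sole → essential)
  3 | -00011,0000-1
  8 | 0010-0  (sole → essential)
  10 | 0-1010,0010-0
  13 | 001101  (sole → essential)
  22 | -1011-  (sole → essential)
  23 | -1011-  (sole → essential)
  26 | 0-1010  (sole → essential)
  35 | -00011,1-0011
  44 | 101100  (sole → essential)
  49 | 1100-1  (sole → essential)
  51 | 1-0011,110-11,1100-1
  54 | -1011-  (sole → essential)
  55 | -1011-,11-111,110-11
  63 | 11-111  (sole → essential)
Essential prime implicants: -1011-, 0-1010, 0000-1, 0010-0, 001101, 101100, 11-111, 1100-1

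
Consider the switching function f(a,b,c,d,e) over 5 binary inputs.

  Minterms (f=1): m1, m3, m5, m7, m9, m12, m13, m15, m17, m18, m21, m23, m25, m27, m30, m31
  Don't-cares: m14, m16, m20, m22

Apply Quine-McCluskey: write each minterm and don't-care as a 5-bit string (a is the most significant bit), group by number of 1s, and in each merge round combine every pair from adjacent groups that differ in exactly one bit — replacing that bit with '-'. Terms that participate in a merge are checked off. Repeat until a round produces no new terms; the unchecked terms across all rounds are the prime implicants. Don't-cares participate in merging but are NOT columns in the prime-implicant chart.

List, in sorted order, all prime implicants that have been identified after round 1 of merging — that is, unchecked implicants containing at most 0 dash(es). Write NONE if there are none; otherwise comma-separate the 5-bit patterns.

size-2^0 implicants → 00001(✓)  00011(✓)  00101(✓)  00111(✓)  01001(✓)  01100(✓)  01101(✓)  01110(✓)  01111(✓)  10000(✓)  10001(✓)  10010(✓)  10100(✓)  10101(✓)  10110(✓)  10111(✓)  11001(✓)  11011(✓)  11110(✓)  11111(✓)
size-2^1 implicants → -0001(✓)  -0101(✓)  -0111(✓)  -1001(✓)  -1110(✓)  -1111(✓)  0-001(✓)  0-101(✓)  0-111(✓)  00-01(✓)  00-11(✓)  000-1(✓)  001-1(✓)  01-01(✓)  011-0(✓)  011-1(✓)  0110-(✓)  0111-(✓)  1-001(✓)  1-110(✓)  1-111(✓)  10-00(✓)  10-01(✓)  10-10(✓)  100-0(✓)  1000-(✓)  101-0(✓)  101-1(✓)  1010-(✓)  1011-(✓)  11-11  110-1  1111-(✓)
size-2^2 implicants → --001  --111  -0-01  -01-1  -111-  0--01  0-1-1  00--1  011--  1-11-  10--0  10-0-  101--
Unchecked terms (primes): --001, --111, -0-01, -01-1, -111-, 0--01, 0-1-1, 00--1, 011--, 1-11-, 10--0, 10-0-, 101--, 11-11, 110-1

NONE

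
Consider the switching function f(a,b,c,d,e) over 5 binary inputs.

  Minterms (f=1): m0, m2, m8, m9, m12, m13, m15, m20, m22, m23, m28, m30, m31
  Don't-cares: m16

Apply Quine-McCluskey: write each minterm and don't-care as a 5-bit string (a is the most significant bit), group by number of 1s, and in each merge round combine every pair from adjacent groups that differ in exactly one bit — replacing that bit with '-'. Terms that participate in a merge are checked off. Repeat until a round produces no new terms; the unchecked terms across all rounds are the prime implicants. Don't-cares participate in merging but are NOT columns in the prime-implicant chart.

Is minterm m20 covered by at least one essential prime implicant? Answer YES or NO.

NO

[col 0] 00000*, 00010*, 01000*, 01001*, 01100*, 01101*, 01111*, 10000*, 10100*, 10110*, 10111*, 11100*, 11110*, 11111*
[col 1] -0000, -1100, -1111, 0-000, 000-0, 01-00*, 01-01*, 0100-*, 011-1, 0110-*, 1-100*, 1-110*, 1-111*, 10-00, 101-0*, 1011-*, 111-0*, 1111-*
[col 2] 01-0-, 1-1-0, 1-11-
Prime implicants: -0000, -1100, -1111, 0-000, 000-0, 01-0-, 011-1, 1-1-0, 1-11-, 10-00
PI chart (minterm → PIs covering it):
  0 | -0000,0-000,000-0
  2 | 000-0  (sole → essential)
  8 | 0-000,01-0-
  9 | 01-0-  (sole → essential)
  12 | -1100,01-0-
  13 | 01-0-,011-1
  15 | -1111,011-1
  20 | 1-1-0,10-00
  22 | 1-1-0,1-11-
  23 | 1-11-  (sole → essential)
  28 | -1100,1-1-0
  30 | 1-1-0,1-11-
  31 | -1111,1-11-
Essential prime implicants: 000-0, 01-0-, 1-11-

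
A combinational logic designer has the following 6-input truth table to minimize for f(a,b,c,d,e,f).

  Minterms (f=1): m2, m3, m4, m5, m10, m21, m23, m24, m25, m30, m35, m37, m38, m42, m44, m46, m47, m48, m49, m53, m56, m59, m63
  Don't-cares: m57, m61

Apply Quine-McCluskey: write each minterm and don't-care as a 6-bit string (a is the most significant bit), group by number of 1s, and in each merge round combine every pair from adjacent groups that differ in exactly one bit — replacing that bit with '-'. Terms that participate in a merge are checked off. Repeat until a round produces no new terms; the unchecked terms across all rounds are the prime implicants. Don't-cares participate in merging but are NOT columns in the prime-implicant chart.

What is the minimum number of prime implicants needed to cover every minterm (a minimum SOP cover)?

size-2^0 implicants → 000010(✓)  000011(✓)  000100(✓)  000101(✓)  001010(✓)  010101(✓)  010111(✓)  011000(✓)  011001(✓)  011110  100011(✓)  100101(✓)  100110(✓)  101010(✓)  101100(✓)  101110(✓)  101111(✓)  110000(✓)  110001(✓)  110101(✓)  111000(✓)  111001(✓)  111011(✓)  111101(✓)  111111(✓)
size-2^1 implicants → -00011  -00101(✓)  -01010  -10101(✓)  -11000(✓)  -11001(✓)  0-0101(✓)  00-010  00001-  00010-  0101-1  01100-(✓)  1-0101(✓)  1-1111  10-110  101-10  1011-0  10111-  11-000(✓)  11-001(✓)  11-101(✓)  110-01(✓)  11000-(✓)  111-01(✓)  111-11(✓)  1110-1(✓)  11100-(✓)  1111-1(✓)
size-2^2 implicants → --0101  -1100-  11--01  11-00-  111--1
Unchecked terms (primes): --0101, -00011, -01010, -1100-, 00-010, 00001-, 00010-, 0101-1, 011110, 1-1111, 10-110, 101-10, 1011-0, 10111-, 11--01, 11-00-, 111--1
Minterm coverage:
  m2 ⊆ 00-010,00001-
  m3 ⊆ -00011,00001-
  m4 ⊆ 00010- [E]
  m5 ⊆ --0101,00010-
  m10 ⊆ -01010,00-010
  m21 ⊆ --0101,0101-1
  m23 ⊆ 0101-1 [E]
  m24 ⊆ -1100- [E]
  m25 ⊆ -1100- [E]
  m30 ⊆ 011110 [E]
  m35 ⊆ -00011 [E]
  m37 ⊆ --0101 [E]
  m38 ⊆ 10-110 [E]
  m42 ⊆ -01010,101-10
  m44 ⊆ 1011-0 [E]
  m46 ⊆ 10-110,101-10,1011-0,10111-
  m47 ⊆ 1-1111,10111-
  m48 ⊆ 11-00- [E]
  m49 ⊆ 11--01,11-00-
  m53 ⊆ --0101,11--01
  m56 ⊆ -1100-,11-00-
  m59 ⊆ 111--1 [E]
  m63 ⊆ 1-1111,111--1
E = {--0101, -00011, -1100-, 00010-, 0101-1, 011110, 10-110, 1011-0, 11-00-, 111--1}
Petrick residual → -01010, 00-010, 1-1111
Cover = c'de'f + b'c'd'ef + b'cd'ef' + bcd'e' + a'b'd'ef' + a'b'c'de' + a'bc'df + a'bcdef' + acdef + ab'def' + ab'cdf' + abd'e' + abcf  |cover|=13

13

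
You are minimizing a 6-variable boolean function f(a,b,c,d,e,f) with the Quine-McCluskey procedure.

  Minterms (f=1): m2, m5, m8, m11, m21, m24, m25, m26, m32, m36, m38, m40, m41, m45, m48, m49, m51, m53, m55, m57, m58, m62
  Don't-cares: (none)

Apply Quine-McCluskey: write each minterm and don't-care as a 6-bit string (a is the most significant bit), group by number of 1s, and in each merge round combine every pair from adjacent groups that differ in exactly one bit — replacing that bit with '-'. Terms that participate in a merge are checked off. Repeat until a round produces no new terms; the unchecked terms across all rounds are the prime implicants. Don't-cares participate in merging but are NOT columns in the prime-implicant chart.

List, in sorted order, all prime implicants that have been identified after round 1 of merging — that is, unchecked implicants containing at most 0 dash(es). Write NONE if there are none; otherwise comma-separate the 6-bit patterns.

size-2^0 implicants → 000010  000101(✓)  001000(✓)  001011  010101(✓)  011000(✓)  011001(✓)  011010(✓)  100000(✓)  100100(✓)  100110(✓)  101000(✓)  101001(✓)  101101(✓)  110000(✓)  110001(✓)  110011(✓)  110101(✓)  110111(✓)  111001(✓)  111010(✓)  111110(✓)
size-2^1 implicants → -01000  -10101  -11001  -11010  0-0101  0-1000  0110-0  01100-  1-0000  1-1001  10-000  100-00  1001-0  101-01  10100-  11-001  110-01(✓)  110-11(✓)  1100-1(✓)  11000-  1101-1(✓)  111-10
size-2^2 implicants → 110--1
Unchecked terms (primes): -01000, -10101, -11001, -11010, 0-0101, 0-1000, 000010, 001011, 0110-0, 01100-, 1-0000, 1-1001, 10-000, 100-00, 1001-0, 101-01, 10100-, 11-001, 110--1, 11000-, 111-10

000010, 001011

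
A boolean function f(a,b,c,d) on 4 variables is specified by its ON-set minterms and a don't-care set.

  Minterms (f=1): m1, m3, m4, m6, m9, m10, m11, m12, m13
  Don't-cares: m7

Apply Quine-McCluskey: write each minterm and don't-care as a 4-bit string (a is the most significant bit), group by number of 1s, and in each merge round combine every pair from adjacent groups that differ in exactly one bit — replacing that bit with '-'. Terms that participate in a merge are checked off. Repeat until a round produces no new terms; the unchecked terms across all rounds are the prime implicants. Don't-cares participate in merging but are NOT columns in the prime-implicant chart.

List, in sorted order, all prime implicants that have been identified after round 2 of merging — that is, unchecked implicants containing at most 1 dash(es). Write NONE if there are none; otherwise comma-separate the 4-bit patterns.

size-2^0 implicants → 0001(✓)  0011(✓)  0100(✓)  0110(✓)  0111(✓)  1001(✓)  1010(✓)  1011(✓)  1100(✓)  1101(✓)
size-2^1 implicants → -001(✓)  -011(✓)  -100  0-11  00-1(✓)  01-0  011-  1-01  10-1(✓)  101-  110-
size-2^2 implicants → -0-1
Unchecked terms (primes): -0-1, -100, 0-11, 01-0, 011-, 1-01, 101-, 110-

-100, 0-11, 01-0, 011-, 1-01, 101-, 110-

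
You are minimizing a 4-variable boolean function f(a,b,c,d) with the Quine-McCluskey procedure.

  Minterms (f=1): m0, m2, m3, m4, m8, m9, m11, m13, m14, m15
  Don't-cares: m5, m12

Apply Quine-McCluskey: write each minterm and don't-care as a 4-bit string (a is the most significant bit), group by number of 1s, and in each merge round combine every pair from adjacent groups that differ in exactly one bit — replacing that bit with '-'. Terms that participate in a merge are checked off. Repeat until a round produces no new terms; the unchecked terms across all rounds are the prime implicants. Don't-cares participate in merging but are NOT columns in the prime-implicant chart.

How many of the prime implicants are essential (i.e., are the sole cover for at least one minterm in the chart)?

1

size-2^0 implicants → 0000(✓)  0010(✓)  0011(✓)  0100(✓)  0101(✓)  1000(✓)  1001(✓)  1011(✓)  1100(✓)  1101(✓)  1110(✓)  1111(✓)
size-2^1 implicants → -000(✓)  -011  -100(✓)  -101(✓)  0-00(✓)  00-0  001-  010-(✓)  1-00(✓)  1-01(✓)  1-11(✓)  10-1(✓)  100-(✓)  11-0(✓)  11-1(✓)  110-(✓)  111-(✓)
size-2^2 implicants → --00  -10-  1--1  1-0-  11--
Unchecked terms (primes): --00, -011, -10-, 00-0, 001-, 1--1, 1-0-, 11--
Minterm coverage:
  m0 ⊆ --00,00-0
  m2 ⊆ 00-0,001-
  m3 ⊆ -011,001-
  m4 ⊆ --00,-10-
  m8 ⊆ --00,1-0-
  m9 ⊆ 1--1,1-0-
  m11 ⊆ -011,1--1
  m13 ⊆ -10-,1--1,1-0-,11--
  m14 ⊆ 11-- [E]
  m15 ⊆ 1--1,11--
E = {11--}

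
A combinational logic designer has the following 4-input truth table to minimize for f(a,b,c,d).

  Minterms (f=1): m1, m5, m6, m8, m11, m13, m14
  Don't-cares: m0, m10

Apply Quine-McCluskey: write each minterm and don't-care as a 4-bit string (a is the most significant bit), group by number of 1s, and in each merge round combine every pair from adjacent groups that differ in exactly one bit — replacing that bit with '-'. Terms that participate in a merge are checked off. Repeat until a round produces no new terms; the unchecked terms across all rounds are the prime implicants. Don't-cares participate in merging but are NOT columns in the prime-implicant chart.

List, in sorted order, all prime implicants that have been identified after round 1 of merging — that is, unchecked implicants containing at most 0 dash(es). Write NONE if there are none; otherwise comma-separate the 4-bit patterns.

NONE

[col 0] 0000*, 0001*, 0101*, 0110*, 1000*, 1010*, 1011*, 1101*, 1110*
[col 1] -000, -101, -110, 0-01, 000-, 1-10, 10-0, 101-
Prime implicants: -000, -101, -110, 0-01, 000-, 1-10, 10-0, 101-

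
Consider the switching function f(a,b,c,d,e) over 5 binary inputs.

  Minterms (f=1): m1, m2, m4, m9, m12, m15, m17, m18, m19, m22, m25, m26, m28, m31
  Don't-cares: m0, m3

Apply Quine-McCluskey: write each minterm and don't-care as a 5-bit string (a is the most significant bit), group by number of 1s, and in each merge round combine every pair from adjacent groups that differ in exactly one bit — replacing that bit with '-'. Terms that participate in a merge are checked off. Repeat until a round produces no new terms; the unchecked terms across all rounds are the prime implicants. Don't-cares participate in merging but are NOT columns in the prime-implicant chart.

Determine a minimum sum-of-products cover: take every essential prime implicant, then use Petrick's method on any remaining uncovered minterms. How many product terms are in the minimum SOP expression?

size-2^0 implicants → 00000(✓)  00001(✓)  00010(✓)  00011(✓)  00100(✓)  01001(✓)  01100(✓)  01111(✓)  10001(✓)  10010(✓)  10011(✓)  10110(✓)  11001(✓)  11010(✓)  11100(✓)  11111(✓)
size-2^1 implicants → -0001(✓)  -0010(✓)  -0011(✓)  -1001(✓)  -1100  -1111  0-001(✓)  0-100  00-00  000-0(✓)  000-1(✓)  0000-(✓)  0001-(✓)  1-001(✓)  1-010  10-10  100-1(✓)  1001-(✓)
size-2^2 implicants → --001  -00-1  -001-  000--
Unchecked terms (primes): --001, -00-1, -001-, -1100, -1111, 0-100, 00-00, 000--, 1-010, 10-10
Minterm coverage:
  m1 ⊆ --001,-00-1,000--
  m2 ⊆ -001-,000--
  m4 ⊆ 0-100,00-00
  m9 ⊆ --001 [E]
  m12 ⊆ -1100,0-100
  m15 ⊆ -1111 [E]
  m17 ⊆ --001,-00-1
  m18 ⊆ -001-,1-010,10-10
  m19 ⊆ -00-1,-001-
  m22 ⊆ 10-10 [E]
  m25 ⊆ --001 [E]
  m26 ⊆ 1-010 [E]
  m28 ⊆ -1100 [E]
  m31 ⊆ -1111 [E]
E = {--001, -1100, -1111, 1-010, 10-10}
Petrick residual → -001-, 0-100
Cover = c'd'e + b'c'd + bcd'e' + bcde + a'cd'e' + ac'de' + ab'de'  |cover|=7

7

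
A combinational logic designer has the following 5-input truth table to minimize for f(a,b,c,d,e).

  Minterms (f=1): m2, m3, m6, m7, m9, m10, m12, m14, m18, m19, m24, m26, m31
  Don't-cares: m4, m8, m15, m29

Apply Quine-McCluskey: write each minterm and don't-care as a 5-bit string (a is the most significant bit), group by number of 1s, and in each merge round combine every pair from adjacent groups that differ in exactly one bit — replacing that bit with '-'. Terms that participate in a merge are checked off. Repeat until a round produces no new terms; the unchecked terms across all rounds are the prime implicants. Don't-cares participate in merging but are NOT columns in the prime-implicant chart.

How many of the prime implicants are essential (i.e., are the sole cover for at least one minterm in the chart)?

3

Round 0: 00010✓ 00011✓ 00100✓ 00110✓ 00111✓ 01000✓ 01001✓ 01010✓ 01100✓ 01110✓ 01111✓ 10010✓ 10011✓ 11000✓ 11010✓ 11101✓ 11111✓
Round 1: -0010✓ -0011✓ -1000✓ -1010✓ -1111 0-010✓ 0-100✓ 0-110✓ 0-111✓ 00-10✓ 00-11✓ 0001-✓ 001-0✓ 0011-✓ 01-00✓ 01-10✓ 010-0✓ 0100- 011-0✓ 0111-✓ 1-010✓ 1001-✓ 110-0✓ 111-1
Round 2: --010 -001- -10-0 0--10 0-1-0 0-11- 00-1- 01--0
PIs = {--010, -001-, -10-0, -1111, 0--10, 0-1-0, 0-11-, 00-1-, 01--0, 0100-, 111-1}
Coverage chart:
  m2: --010,-001-,0--10,00-1-
  m3: -001-,00-1-
  m6: 0--10,0-1-0,0-11-,00-1-
  m7: 0-11-,00-1-
  m9: 0100- ←essential
  m10: --010,-10-0,0--10,01--0
  m12: 0-1-0,01--0
  m14: 0--10,0-1-0,0-11-,01--0
  m18: --010,-001-
  m19: -001- ←essential
  m24: -10-0 ←essential
  m26: --010,-10-0
  m31: -1111,111-1
Essential: -001-, -10-0, 0100-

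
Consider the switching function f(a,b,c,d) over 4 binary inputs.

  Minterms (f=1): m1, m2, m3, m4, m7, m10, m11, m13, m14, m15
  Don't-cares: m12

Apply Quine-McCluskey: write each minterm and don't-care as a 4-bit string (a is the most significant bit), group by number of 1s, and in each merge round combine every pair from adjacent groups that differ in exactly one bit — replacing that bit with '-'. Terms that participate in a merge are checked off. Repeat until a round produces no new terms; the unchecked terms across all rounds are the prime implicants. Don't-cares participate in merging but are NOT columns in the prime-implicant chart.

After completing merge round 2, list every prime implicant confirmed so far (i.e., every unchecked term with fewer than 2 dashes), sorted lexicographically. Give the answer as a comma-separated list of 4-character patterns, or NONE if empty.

-100, 00-1

[col 0] 0001*, 0010*, 0011*, 0100*, 0111*, 1010*, 1011*, 1100*, 1101*, 1110*, 1111*
[col 1] -010*, -011*, -100, -111*, 0-11*, 00-1, 001-*, 1-10*, 1-11*, 101-*, 11-0*, 11-1*, 110-*, 111-*
[col 2] --11, -01-, 1-1-, 11--
Prime implicants: --11, -01-, -100, 00-1, 1-1-, 11--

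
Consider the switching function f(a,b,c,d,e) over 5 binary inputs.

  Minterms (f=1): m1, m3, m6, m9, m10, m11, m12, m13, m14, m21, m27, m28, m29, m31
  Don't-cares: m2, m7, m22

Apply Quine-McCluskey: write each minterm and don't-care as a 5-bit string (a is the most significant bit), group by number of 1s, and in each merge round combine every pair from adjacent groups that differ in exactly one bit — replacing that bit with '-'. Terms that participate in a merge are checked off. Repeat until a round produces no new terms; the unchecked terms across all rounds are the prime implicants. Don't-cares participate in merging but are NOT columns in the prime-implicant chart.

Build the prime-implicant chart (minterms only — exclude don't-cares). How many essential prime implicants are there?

[col 0] 00001*, 00010*, 00011*, 00110*, 00111*, 01001*, 01010*, 01011*, 01100*, 01101*, 01110*, 10101*, 10110*, 11011*, 11100*, 11101*, 11111*
[col 1] -0110, -1011, -1100*, -1101*, 0-001*, 0-010*, 0-011*, 0-110*, 00-10*, 00-11*, 000-1*, 0001-*, 0011-*, 01-01, 01-10*, 010-1*, 0101-*, 011-0, 0110-*, 1-101, 11-11, 111-1, 1110-*
[col 2] -110-, 0--10, 0-0-1, 0-01-, 00-1-
Prime implicants: -0110, -1011, -110-, 0--10, 0-0-1, 0-01-, 00-1-, 01-01, 011-0, 1-101, 11-11, 111-1
PI chart (minterm → PIs covering it):
  1 | 0-0-1  (sole → essential)
  3 | 0-0-1,0-01-,00-1-
  6 | -0110,0--10,00-1-
  9 | 0-0-1,01-01
  10 | 0--10,0-01-
  11 | -1011,0-0-1,0-01-
  12 | -110-,011-0
  13 | -110-,01-01
  14 | 0--10,011-0
  21 | 1-101  (sole → essential)
  27 | -1011,11-11
  28 | -110-  (sole → essential)
  29 | -110-,1-101,111-1
  31 | 11-11,111-1
Essential prime implicants: -110-, 0-0-1, 1-101

3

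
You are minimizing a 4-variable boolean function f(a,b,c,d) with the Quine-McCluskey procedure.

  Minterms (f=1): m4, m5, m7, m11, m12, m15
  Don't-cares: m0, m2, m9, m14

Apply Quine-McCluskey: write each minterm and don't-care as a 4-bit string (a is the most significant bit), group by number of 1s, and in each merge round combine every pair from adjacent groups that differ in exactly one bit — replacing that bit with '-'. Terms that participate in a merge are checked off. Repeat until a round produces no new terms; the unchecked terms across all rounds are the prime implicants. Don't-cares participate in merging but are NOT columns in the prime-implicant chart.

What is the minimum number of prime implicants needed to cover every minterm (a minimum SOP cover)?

[col 0] 0000*, 0010*, 0100*, 0101*, 0111*, 1001*, 1011*, 1100*, 1110*, 1111*
[col 1] -100, -111, 0-00, 00-0, 01-1, 010-, 1-11, 10-1, 11-0, 111-
Prime implicants: -100, -111, 0-00, 00-0, 01-1, 010-, 1-11, 10-1, 11-0, 111-
PI chart (minterm → PIs covering it):
  4 | -100,0-00,010-
  5 | 01-1,010-
  7 | -111,01-1
  11 | 1-11,10-1
  12 | -100,11-0
  15 | -111,1-11,111-
(no essential prime implicants)
Petrick residual → -100, 01-1, 1-11
Minimum SOP uses 3 PIs: bc'd' + a'bd + acd

3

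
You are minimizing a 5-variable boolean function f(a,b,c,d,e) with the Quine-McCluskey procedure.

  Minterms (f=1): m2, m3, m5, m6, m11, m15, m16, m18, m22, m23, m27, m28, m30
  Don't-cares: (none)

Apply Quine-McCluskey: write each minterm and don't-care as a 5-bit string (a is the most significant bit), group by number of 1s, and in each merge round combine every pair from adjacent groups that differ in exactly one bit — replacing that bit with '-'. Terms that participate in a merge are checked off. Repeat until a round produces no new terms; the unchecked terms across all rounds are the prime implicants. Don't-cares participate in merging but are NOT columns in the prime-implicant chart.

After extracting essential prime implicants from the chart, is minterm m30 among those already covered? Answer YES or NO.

YES

Round 0: 00010✓ 00011✓ 00101 00110✓ 01011✓ 01111✓ 10000✓ 10010✓ 10110✓ 10111✓ 11011✓ 11100✓ 11110✓
Round 1: -0010✓ -0110✓ -1011 0-011 00-10✓ 0001- 01-11 1-110 10-10✓ 100-0 1011- 111-0
Round 2: -0-10
PIs = {-0-10, -1011, 0-011, 0001-, 00101, 01-11, 1-110, 100-0, 1011-, 111-0}
Coverage chart:
  m2: -0-10,0001-
  m3: 0-011,0001-
  m5: 00101 ←essential
  m6: -0-10 ←essential
  m11: -1011,0-011,01-11
  m15: 01-11 ←essential
  m16: 100-0 ←essential
  m18: -0-10,100-0
  m22: -0-10,1-110,1011-
  m23: 1011- ←essential
  m27: -1011 ←essential
  m28: 111-0 ←essential
  m30: 1-110,111-0
Essential: -0-10, -1011, 00101, 01-11, 100-0, 1011-, 111-0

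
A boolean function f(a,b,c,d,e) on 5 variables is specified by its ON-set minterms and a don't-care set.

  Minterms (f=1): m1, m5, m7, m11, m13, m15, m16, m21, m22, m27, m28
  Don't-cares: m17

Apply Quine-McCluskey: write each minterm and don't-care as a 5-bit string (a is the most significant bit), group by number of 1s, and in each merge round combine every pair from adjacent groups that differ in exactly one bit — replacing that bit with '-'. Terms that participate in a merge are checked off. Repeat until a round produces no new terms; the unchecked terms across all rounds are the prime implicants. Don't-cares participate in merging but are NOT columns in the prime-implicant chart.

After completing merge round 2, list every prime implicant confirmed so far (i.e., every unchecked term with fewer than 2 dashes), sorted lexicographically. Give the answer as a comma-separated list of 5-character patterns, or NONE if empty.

-1011, 01-11, 1000-, 10110, 11100

[col 0] 00001*, 00101*, 00111*, 01011*, 01101*, 01111*, 10000*, 10001*, 10101*, 10110, 11011*, 11100
[col 1] -0001*, -0101*, -1011, 0-101*, 0-111*, 00-01*, 001-1*, 01-11, 011-1*, 10-01*, 1000-
[col 2] -0-01, 0-1-1
Prime implicants: -0-01, -1011, 0-1-1, 01-11, 1000-, 10110, 11100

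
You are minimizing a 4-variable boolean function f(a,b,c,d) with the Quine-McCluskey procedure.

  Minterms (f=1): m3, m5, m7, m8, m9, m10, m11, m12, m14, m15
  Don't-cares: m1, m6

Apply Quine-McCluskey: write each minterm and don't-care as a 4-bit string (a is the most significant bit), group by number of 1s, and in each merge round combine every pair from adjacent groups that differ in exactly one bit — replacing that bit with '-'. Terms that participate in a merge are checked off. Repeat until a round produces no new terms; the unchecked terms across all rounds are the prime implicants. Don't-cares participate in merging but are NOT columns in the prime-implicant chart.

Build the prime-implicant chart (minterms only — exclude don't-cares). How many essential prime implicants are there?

[col 0] 0001*, 0011*, 0101*, 0110*, 0111*, 1000*, 1001*, 1010*, 1011*, 1100*, 1110*, 1111*
[col 1] -001*, -011*, -110*, -111*, 0-01*, 0-11*, 00-1*, 01-1*, 011-*, 1-00*, 1-10*, 1-11*, 10-0*, 10-1*, 100-*, 101-*, 11-0*, 111-*
[col 2] --11, -0-1, -11-, 0--1, 1--0, 1-1-, 10--
Prime implicants: --11, -0-1, -11-, 0--1, 1--0, 1-1-, 10--
PI chart (minterm → PIs covering it):
  3 | --11,-0-1,0--1
  5 | 0--1  (sole → essential)
  7 | --11,-11-,0--1
  8 | 1--0,10--
  9 | -0-1,10--
  10 | 1--0,1-1-,10--
  11 | --11,-0-1,1-1-,10--
  12 | 1--0  (sole → essential)
  14 | -11-,1--0,1-1-
  15 | --11,-11-,1-1-
Essential prime implicants: 0--1, 1--0

2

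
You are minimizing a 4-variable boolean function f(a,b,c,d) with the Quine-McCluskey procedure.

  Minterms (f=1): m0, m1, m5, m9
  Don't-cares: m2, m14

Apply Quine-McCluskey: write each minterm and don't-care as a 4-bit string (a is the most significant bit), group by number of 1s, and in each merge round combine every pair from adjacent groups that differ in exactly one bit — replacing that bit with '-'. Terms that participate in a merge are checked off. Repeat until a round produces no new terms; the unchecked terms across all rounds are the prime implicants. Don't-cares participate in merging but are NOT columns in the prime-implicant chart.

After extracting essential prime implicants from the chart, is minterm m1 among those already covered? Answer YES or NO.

YES

size-2^0 implicants → 0000(✓)  0001(✓)  0010(✓)  0101(✓)  1001(✓)  1110
size-2^1 implicants → -001  0-01  00-0  000-
Unchecked terms (primes): -001, 0-01, 00-0, 000-, 1110
Minterm coverage:
  m0 ⊆ 00-0,000-
  m1 ⊆ -001,0-01,000-
  m5 ⊆ 0-01 [E]
  m9 ⊆ -001 [E]
E = {-001, 0-01}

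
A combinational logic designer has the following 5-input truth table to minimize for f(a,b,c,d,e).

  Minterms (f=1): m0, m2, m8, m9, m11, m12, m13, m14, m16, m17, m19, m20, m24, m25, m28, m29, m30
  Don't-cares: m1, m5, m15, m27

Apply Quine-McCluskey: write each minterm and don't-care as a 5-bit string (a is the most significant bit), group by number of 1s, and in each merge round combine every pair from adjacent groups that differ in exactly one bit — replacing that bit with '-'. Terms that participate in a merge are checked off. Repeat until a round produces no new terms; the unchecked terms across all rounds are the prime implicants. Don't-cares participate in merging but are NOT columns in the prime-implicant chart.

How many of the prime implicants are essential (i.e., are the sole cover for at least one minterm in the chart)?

Round 0: 00000✓ 00001✓ 00010✓ 00101✓ 01000✓ 01001✓ 01011✓ 01100✓ 01101✓ 01110✓ 01111✓ 10000✓ 10001✓ 10011✓ 10100✓ 11000✓ 11001✓ 11011✓ 11100✓ 11101✓ 11110✓
Round 1: -0000✓ -0001✓ -1000✓ -1001✓ -1011✓ -1100✓ -1101✓ -1110✓ 0-000✓ 0-001✓ 0-101✓ 00-01✓ 000-0 0000-✓ 01-00✓ 01-01✓ 01-11✓ 010-1✓ 0100-✓ 011-0✓ 011-1✓ 0110-✓ 0111-✓ 1-000✓ 1-001✓ 1-011✓ 1-100✓ 10-00✓ 100-1✓ 1000-✓ 11-00✓ 11-01✓ 110-1✓ 1100-✓ 111-0✓ 1110-✓
Round 2: --000✓ --001✓ -000-✓ -1-00✓ -1-01✓ -10-1 -100-✓ -11-0 -110-✓ 0--01 0-00-✓ 01--1 01-0-✓ 011-- 1--00 1-0-1 1-00-✓ 11-0-✓
Round 3: --00- -1-0-
PIs = {--00-, -1-0-, -10-1, -11-0, 0--01, 000-0, 01--1, 011--, 1--00, 1-0-1}
Coverage chart:
  m0: --00-,000-0
  m2: 000-0 ←essential
  m8: --00-,-1-0-
  m9: --00-,-1-0-,-10-1,0--01,01--1
  m11: -10-1,01--1
  m12: -1-0-,-11-0,011--
  m13: -1-0-,0--01,01--1,011--
  m14: -11-0,011--
  m16: --00-,1--00
  m17: --00-,1-0-1
  m19: 1-0-1 ←essential
  m20: 1--00 ←essential
  m24: --00-,-1-0-,1--00
  m25: --00-,-1-0-,-10-1,1-0-1
  m28: -1-0-,-11-0,1--00
  m29: -1-0- ←essential
  m30: -11-0 ←essential
Essential: -1-0-, -11-0, 000-0, 1--00, 1-0-1

5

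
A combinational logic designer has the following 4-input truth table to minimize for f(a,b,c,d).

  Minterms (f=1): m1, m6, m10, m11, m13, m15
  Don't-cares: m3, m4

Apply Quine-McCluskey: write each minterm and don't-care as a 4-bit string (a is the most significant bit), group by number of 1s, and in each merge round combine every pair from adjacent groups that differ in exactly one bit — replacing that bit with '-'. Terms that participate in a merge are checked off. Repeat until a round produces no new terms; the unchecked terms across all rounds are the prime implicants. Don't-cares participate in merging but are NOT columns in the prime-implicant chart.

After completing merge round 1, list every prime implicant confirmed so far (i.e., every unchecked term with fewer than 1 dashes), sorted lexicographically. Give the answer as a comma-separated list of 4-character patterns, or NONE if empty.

NONE

size-2^0 implicants → 0001(✓)  0011(✓)  0100(✓)  0110(✓)  1010(✓)  1011(✓)  1101(✓)  1111(✓)
size-2^1 implicants → -011  00-1  01-0  1-11  101-  11-1
Unchecked terms (primes): -011, 00-1, 01-0, 1-11, 101-, 11-1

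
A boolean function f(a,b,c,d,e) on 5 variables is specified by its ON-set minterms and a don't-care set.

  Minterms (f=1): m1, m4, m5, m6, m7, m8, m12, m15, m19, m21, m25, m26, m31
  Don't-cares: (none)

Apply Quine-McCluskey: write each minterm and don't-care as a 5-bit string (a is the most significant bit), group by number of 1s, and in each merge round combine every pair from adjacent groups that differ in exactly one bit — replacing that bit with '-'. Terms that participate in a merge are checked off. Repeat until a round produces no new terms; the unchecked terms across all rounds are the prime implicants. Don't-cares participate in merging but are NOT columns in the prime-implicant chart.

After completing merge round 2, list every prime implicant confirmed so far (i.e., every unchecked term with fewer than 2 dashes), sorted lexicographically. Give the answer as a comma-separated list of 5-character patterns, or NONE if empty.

-0101, -1111, 0-100, 0-111, 00-01, 01-00, 10011, 11001, 11010

[col 0] 00001*, 00100*, 00101*, 00110*, 00111*, 01000*, 01100*, 01111*, 10011, 10101*, 11001, 11010, 11111*
[col 1] -0101, -1111, 0-100, 0-111, 00-01, 001-0*, 001-1*, 0010-*, 0011-*, 01-00
[col 2] 001--
Prime implicants: -0101, -1111, 0-100, 0-111, 00-01, 001--, 01-00, 10011, 11001, 11010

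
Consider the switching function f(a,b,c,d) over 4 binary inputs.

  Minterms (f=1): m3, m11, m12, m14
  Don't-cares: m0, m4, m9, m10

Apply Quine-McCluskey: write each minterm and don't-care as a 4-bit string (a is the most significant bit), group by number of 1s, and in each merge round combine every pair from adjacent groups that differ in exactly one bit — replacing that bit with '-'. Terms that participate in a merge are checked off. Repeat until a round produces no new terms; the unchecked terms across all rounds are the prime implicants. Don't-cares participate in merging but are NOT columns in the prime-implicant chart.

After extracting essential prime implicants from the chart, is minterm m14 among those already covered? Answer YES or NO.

NO

Round 0: 0000✓ 0011✓ 0100✓ 1001✓ 1010✓ 1011✓ 1100✓ 1110✓
Round 1: -011 -100 0-00 1-10 10-1 101- 11-0
PIs = {-011, -100, 0-00, 1-10, 10-1, 101-, 11-0}
Coverage chart:
  m3: -011 ←essential
  m11: -011,10-1,101-
  m12: -100,11-0
  m14: 1-10,11-0
Essential: -011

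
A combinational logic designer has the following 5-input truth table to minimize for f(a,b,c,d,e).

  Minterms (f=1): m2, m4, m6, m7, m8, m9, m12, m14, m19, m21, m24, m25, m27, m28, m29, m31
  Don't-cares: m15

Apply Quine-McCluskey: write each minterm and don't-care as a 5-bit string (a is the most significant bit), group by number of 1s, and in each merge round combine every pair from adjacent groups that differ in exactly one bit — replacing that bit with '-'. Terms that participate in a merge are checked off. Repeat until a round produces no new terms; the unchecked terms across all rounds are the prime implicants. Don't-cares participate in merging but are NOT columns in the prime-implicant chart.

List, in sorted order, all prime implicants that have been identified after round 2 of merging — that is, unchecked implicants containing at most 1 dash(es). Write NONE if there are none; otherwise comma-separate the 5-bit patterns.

Round 0: 00010✓ 00100✓ 00110✓ 00111✓ 01000✓ 01001✓ 01100✓ 01110✓ 01111✓ 10011✓ 10101✓ 11000✓ 11001✓ 11011✓ 11100✓ 11101✓ 11111✓
Round 1: -1000✓ -1001✓ -1100✓ -1111 0-100✓ 0-110✓ 0-111✓ 00-10 001-0✓ 0011-✓ 01-00✓ 0100-✓ 011-0✓ 0111-✓ 1-011 1-101 11-00✓ 11-01✓ 11-11✓ 110-1✓ 1100-✓ 111-1✓ 1110-✓
Round 2: -1-00 -100- 0-1-0 0-11- 11--1 11-0-
PIs = {-1-00, -100-, -1111, 0-1-0, 0-11-, 00-10, 1-011, 1-101, 11--1, 11-0-}

-1111, 00-10, 1-011, 1-101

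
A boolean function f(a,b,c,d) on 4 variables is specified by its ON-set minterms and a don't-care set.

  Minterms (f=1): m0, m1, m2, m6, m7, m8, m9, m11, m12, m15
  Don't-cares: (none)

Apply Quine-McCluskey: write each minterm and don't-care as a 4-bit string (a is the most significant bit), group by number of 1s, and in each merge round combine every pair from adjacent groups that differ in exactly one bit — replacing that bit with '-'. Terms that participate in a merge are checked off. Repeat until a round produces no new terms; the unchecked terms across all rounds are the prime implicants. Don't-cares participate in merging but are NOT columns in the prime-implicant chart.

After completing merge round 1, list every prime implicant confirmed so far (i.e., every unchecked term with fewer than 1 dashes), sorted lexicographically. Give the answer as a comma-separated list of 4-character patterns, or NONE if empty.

NONE

Round 0: 0000✓ 0001✓ 0010✓ 0110✓ 0111✓ 1000✓ 1001✓ 1011✓ 1100✓ 1111✓
Round 1: -000✓ -001✓ -111 0-10 00-0 000-✓ 011- 1-00 1-11 10-1 100-✓
Round 2: -00-
PIs = {-00-, -111, 0-10, 00-0, 011-, 1-00, 1-11, 10-1}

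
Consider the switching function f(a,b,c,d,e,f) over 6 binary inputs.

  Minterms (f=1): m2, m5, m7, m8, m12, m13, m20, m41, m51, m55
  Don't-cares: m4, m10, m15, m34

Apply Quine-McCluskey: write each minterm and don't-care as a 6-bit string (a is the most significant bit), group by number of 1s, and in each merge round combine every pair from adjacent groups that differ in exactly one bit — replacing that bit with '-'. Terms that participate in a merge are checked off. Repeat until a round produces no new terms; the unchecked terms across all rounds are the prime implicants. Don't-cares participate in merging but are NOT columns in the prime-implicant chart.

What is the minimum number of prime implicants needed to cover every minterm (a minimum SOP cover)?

6

Round 0: 000010✓ 000100✓ 000101✓ 000111✓ 001000✓ 001010✓ 001100✓ 001101✓ 001111✓ 010100✓ 100010✓ 101001 110011✓ 110111✓
Round 1: -00010 0-0100 00-010 00-100✓ 00-101✓ 00-111✓ 0001-1✓ 00010-✓ 001-00 0010-0 0011-1✓ 00110-✓ 110-11
Round 2: 00-1-1 00-10-
PIs = {-00010, 0-0100, 00-010, 00-1-1, 00-10-, 001-00, 0010-0, 101001, 110-11}
Coverage chart:
  m2: -00010,00-010
  m5: 00-1-1,00-10-
  m7: 00-1-1 ←essential
  m8: 001-00,0010-0
  m12: 00-10-,001-00
  m13: 00-1-1,00-10-
  m20: 0-0100 ←essential
  m41: 101001 ←essential
  m51: 110-11 ←essential
  m55: 110-11 ←essential
Essential: 0-0100, 00-1-1, 101001, 110-11
Petrick residual → -00010, 001-00
Min cover (6 terms): b'c'd'ef' + a'c'de'f' + a'b'df + a'b'ce'f' + ab'cd'e'f + abc'ef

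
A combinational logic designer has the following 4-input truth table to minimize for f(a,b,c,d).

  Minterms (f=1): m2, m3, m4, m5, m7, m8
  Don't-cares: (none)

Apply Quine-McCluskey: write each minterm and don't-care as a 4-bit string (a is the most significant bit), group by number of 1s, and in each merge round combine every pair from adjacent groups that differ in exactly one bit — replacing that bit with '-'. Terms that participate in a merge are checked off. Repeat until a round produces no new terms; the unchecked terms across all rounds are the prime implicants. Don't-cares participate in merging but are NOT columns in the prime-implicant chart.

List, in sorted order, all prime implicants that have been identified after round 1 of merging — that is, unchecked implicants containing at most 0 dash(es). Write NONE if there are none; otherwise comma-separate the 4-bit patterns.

1000

size-2^0 implicants → 0010(✓)  0011(✓)  0100(✓)  0101(✓)  0111(✓)  1000
size-2^1 implicants → 0-11  001-  01-1  010-
Unchecked terms (primes): 0-11, 001-, 01-1, 010-, 1000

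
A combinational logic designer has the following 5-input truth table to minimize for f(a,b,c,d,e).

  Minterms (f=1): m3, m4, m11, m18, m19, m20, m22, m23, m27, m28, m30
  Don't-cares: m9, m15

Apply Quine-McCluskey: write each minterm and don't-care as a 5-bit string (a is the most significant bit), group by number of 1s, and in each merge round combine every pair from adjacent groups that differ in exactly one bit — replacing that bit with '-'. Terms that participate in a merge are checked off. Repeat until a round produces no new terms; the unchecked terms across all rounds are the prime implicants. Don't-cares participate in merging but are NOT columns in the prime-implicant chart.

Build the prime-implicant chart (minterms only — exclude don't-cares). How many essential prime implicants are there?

[col 0] 00011*, 00100*, 01001*, 01011*, 01111*, 10010*, 10011*, 10100*, 10110*, 10111*, 11011*, 11100*, 11110*
[col 1] -0011*, -0100, -1011*, 0-011*, 01-11, 010-1, 1-011*, 1-100*, 1-110*, 10-10*, 10-11*, 1001-*, 101-0*, 1011-*, 111-0*
[col 2] --011, 1-1-0, 10-1-
Prime implicants: --011, -0100, 01-11, 010-1, 1-1-0, 10-1-
PI chart (minterm → PIs covering it):
  3 | --011  (sole → essential)
  4 | -0100  (sole → essential)
  11 | --011,01-11,010-1
  18 | 10-1-  (sole → essential)
  19 | --011,10-1-
  20 | -0100,1-1-0
  22 | 1-1-0,10-1-
  23 | 10-1-  (sole → essential)
  27 | --011  (sole → essential)
  28 | 1-1-0  (sole → essential)
  30 | 1-1-0  (sole → essential)
Essential prime implicants: --011, -0100, 1-1-0, 10-1-

4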